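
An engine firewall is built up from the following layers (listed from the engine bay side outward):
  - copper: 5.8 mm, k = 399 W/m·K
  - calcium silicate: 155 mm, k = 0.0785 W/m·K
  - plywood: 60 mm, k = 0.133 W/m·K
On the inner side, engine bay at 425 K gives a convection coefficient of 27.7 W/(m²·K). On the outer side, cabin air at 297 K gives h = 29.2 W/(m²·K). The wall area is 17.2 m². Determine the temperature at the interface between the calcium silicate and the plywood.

Using the resistance-network approach (series):
R_inner film = 1/(h_i·A) = 1/(27.7×17.2) = 0.002099 K/W
R_copper = L/(kA) = 0.0058/(399×17.2) = 8.451×10^-7 K/W
R_calcium silicate = L/(kA) = 0.155/(0.0785×17.2) = 0.1148 K/W
R_plywood = L/(kA) = 0.06/(0.133×17.2) = 0.02623 K/W
R_outer film = 1/(h_o·A) = 1/(29.2×17.2) = 0.001991 K/W
R_total = 0.1451 K/W;  Q = ΔT/R_total = 128/0.1451 = 882 W
T_interface = T_inner − Q·ΣR(inner→interface) = 425 − 882×0.1169

T ≈ 322 K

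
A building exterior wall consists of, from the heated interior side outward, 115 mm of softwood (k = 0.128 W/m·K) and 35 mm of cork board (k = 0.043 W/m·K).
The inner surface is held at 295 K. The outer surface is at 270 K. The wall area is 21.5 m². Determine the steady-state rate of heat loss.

Q ≈ 314 W

Thermal resistances in series:
R_softwood = L/(kA) = 0.115/(0.128×21.5) = 0.04179 K/W
R_cork board = L/(kA) = 0.035/(0.043×21.5) = 0.03786 K/W
R_total = 0.07965 K/W
Q = ΔT / R_total = 25 / 0.07965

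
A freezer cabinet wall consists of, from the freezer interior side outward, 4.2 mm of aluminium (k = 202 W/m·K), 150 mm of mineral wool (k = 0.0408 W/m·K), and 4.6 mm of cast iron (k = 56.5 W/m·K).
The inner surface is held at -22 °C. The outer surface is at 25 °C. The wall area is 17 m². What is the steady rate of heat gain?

Q ≈ 217 W

Thermal resistances in series:
R_aluminium = L/(kA) = 0.0042/(202×17) = 1.223×10^-6 K/W
R_mineral wool = L/(kA) = 0.15/(0.0408×17) = 0.2163 K/W
R_cast iron = L/(kA) = 0.0046/(56.5×17) = 4.789×10^-6 K/W
R_total = 0.2163 K/W
Q = ΔT / R_total = 47 / 0.2163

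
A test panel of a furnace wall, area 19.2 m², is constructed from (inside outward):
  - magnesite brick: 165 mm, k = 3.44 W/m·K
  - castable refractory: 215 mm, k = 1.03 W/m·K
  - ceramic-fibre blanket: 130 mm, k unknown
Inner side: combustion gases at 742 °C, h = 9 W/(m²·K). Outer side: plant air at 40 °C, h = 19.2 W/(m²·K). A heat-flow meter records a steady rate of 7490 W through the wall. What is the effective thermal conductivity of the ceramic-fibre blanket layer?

Thermal resistances in series:
R_inner film = 1/(h_i·A) = 1/(9×19.2) = 0.005787 K/W
R_magnesite brick = L/(kA) = 0.165/(3.44×19.2) = 0.002498 K/W
R_castable refractory = L/(kA) = 0.215/(1.03×19.2) = 0.01087 K/W
R_outer film = 1/(h_o·A) = 1/(19.2×19.2) = 0.002713 K/W
Sum of known resistances R_other = 0.02187 K/W
Total R = ΔT/Q = 702/7490 = 0.09372 K/W
R_ceramic-fibre blanket = R_total − R_other = 0.07186 K/W
k = L/(R·A) = 0.13/(0.07186×19.2)

k ≈ 0.0942 W/(m·K)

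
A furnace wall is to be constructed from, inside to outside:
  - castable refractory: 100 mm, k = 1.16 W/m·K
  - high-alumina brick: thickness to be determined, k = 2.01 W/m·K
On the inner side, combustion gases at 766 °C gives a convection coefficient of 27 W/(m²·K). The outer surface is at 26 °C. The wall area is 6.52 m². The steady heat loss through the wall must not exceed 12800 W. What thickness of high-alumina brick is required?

Model the wall as resistances in series:
R_inner film = 1/(h_i·A) = 1/(27×6.52) = 0.005681 K/W
R_castable refractory = L/(kA) = 0.1/(1.16×6.52) = 0.01322 K/W
Sum of the known resistances R_other = 0.0189 K/W
Required total resistance R_tot = ΔT/Q_allow = 740/12800 = 0.05781 K/W
R_high-alumina brick = R_tot − R_other = 0.03891 K/W
L = R·k·A = 0.03891×2.01×6.52

L ≈ 510 mm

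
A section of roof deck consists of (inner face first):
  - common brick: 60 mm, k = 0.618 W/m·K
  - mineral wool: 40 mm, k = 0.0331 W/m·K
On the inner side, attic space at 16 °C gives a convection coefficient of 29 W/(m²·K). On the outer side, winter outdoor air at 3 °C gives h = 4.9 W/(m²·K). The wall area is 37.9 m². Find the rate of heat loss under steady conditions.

Q ≈ 319 W

Treating each layer as a thermal resistance in series:
R_inner film = 1/(h_i·A) = 1/(29×37.9) = 9.098×10^-4 K/W
R_common brick = L/(kA) = 0.06/(0.618×37.9) = 0.002562 K/W
R_mineral wool = L/(kA) = 0.04/(0.0331×37.9) = 0.03189 K/W
R_outer film = 1/(h_o·A) = 1/(4.9×37.9) = 0.005385 K/W
R_total = 0.04074 K/W
Q = ΔT / R_total = 13 / 0.04074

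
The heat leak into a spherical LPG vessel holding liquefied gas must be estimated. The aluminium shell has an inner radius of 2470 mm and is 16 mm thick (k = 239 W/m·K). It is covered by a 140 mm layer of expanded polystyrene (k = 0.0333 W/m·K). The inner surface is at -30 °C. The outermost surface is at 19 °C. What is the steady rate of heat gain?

Q ≈ 956 W

For a spherical shell R = (1/r₁ − 1/r₂)/(4πk); film R = 1/(h·4πr²). In series:
R_aluminium shell = (1/2.47 − 1/2.486)/(4π×239) = 8.676×10^-7 K/W
R_expanded polystyrene = (1/2.486 − 1/2.626)/(4π×0.0333) = 0.05125 K/W
R_total = 0.05125 K/W
Q = ΔT/R_total = 49/0.05125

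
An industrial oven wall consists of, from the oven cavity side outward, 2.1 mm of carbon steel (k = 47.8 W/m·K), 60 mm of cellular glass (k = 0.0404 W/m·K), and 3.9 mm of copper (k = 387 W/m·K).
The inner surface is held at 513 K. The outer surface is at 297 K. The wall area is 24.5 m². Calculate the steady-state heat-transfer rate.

Q ≈ 3560 W

Series thermal resistances:
R_carbon steel = L/(kA) = 0.0021/(47.8×24.5) = 1.793×10^-6 K/W
R_cellular glass = L/(kA) = 0.06/(0.0404×24.5) = 0.06062 K/W
R_copper = L/(kA) = 0.0039/(387×24.5) = 4.113×10^-7 K/W
R_total = 0.06062 K/W
Q = ΔT / R_total = 216 / 0.06062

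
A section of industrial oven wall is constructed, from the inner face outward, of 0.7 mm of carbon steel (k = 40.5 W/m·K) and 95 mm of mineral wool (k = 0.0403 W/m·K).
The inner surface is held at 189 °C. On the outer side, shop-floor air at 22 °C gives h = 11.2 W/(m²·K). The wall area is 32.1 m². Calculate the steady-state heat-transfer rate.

Model the wall as resistances in series:
R_carbon steel = L/(kA) = 0.0007/(40.5×32.1) = 5.384×10^-7 K/W
R_mineral wool = L/(kA) = 0.095/(0.0403×32.1) = 0.07344 K/W
R_outer film = 1/(h_o·A) = 1/(11.2×32.1) = 0.002781 K/W
R_total = 0.07622 K/W
Q = ΔT / R_total = 167 / 0.07622

Q ≈ 2190 W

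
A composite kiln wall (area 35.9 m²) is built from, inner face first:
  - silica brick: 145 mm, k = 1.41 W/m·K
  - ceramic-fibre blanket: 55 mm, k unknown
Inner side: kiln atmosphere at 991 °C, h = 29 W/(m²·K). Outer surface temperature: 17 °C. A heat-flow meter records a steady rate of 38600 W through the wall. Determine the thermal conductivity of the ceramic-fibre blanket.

Thermal resistances in series:
R_inner film = 1/(h_i·A) = 1/(29×35.9) = 9.605×10^-4 K/W
R_silica brick = L/(kA) = 0.145/(1.41×35.9) = 0.002865 K/W
Sum of known resistances R_other = 0.003825 K/W
Total R = ΔT/Q = 974/38600 = 0.02523 K/W
R_ceramic-fibre blanket = R_total − R_other = 0.02141 K/W
k = L/(R·A) = 0.055/(0.02141×35.9)

k ≈ 0.0716 W/(m·K)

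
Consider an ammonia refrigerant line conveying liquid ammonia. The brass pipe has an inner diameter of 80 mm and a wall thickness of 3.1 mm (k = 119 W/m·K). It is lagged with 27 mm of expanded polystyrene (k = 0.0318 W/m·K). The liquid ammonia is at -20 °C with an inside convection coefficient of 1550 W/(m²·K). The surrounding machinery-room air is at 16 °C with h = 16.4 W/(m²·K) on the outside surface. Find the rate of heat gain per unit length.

q′ ≈ 14 W/m

Radial resistances (cylindrical: R_cond = ln(r_o/r_i)/(2πkL), R_conv = 1/(h·2πrL)):
R_inner film = 1/(h_i·2πr₁L) = 1/(1550×2π×0.04×1) = 0.002567 K/W
R_brass pipe wall = ln(43.1/40)/(2π×119×1) = 9.983×10^-5 K/W
R_expanded polystyrene = ln(70.1/43.1)/(2π×0.0318×1) = 2.434 K/W
R_outer film = 1/(h_o·2πr_oL) = 1/(16.4×2π×0.0701×1) = 0.1384 K/W
R_total = 2.575 K/W
Q = ΔT/R_total = 36/2.575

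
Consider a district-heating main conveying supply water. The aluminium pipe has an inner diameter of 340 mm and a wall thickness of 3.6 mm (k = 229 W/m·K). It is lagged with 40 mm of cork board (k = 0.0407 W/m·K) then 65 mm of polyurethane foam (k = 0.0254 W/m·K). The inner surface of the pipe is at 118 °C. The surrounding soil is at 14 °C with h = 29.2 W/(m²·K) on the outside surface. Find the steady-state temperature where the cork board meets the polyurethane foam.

T ≈ 84.2 °C

Cylindrical conduction, so R = ln(r₂/r₁)/(2πkL) per layer, in series:
R_aluminium pipe wall = ln(173.6/170)/(2π×229×1) = 1.456×10^-5 K/W
R_cork board = ln(213.6/173.6)/(2π×0.0407×1) = 0.8108 K/W
R_polyurethane foam = ln(278.6/213.6)/(2π×0.0254×1) = 1.665 K/W
R_outer film = 1/(h_o·2πr_oL) = 1/(29.2×2π×0.2786×1) = 0.01956 K/W
R_total = 2.495 K/W
Q = ΔT/R_total = 104/2.495
Q = 41.7 W/m
T_interface = T_inner − Q·ΣR(inner→interface) = 118 − 41.7×0.8108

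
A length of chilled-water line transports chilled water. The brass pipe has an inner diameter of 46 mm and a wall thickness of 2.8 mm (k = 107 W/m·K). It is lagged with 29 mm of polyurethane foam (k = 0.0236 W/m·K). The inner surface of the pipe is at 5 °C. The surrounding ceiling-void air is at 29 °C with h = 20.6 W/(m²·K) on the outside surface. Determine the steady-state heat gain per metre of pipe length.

q′ ≈ 4.6 W/m

For a radial system each layer contributes R = ln(r_out/r_in)/(2πkL); films add R = 1/(hA).
R_brass pipe wall = ln(25.8/23)/(2π×107×1) = 1.709×10^-4 K/W
R_polyurethane foam = ln(54.8/25.8)/(2π×0.0236×1) = 5.08 K/W
R_outer film = 1/(h_o·2πr_oL) = 1/(20.6×2π×0.0548×1) = 0.141 K/W
R_total = 5.221 K/W
Q = ΔT/R_total = 24/5.221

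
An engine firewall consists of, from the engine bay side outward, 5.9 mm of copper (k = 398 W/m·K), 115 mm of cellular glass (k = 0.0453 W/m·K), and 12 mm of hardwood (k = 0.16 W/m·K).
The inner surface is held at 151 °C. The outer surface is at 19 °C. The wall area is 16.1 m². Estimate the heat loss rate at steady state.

Q ≈ 813 W

Thermal resistances in series:
R_copper = L/(kA) = 0.0059/(398×16.1) = 9.208×10^-7 K/W
R_cellular glass = L/(kA) = 0.115/(0.0453×16.1) = 0.1577 K/W
R_hardwood = L/(kA) = 0.012/(0.16×16.1) = 0.004658 K/W
R_total = 0.1623 K/W
Q = ΔT / R_total = 132 / 0.1623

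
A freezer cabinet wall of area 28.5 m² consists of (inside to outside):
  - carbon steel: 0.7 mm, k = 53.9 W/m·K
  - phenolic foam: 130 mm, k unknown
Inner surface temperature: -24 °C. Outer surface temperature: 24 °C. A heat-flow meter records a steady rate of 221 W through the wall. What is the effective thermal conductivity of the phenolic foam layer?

k ≈ 0.021 W/(m·K)

Series thermal resistances:
R_carbon steel = L/(kA) = 0.0007/(53.9×28.5) = 4.557×10^-7 K/W
Sum of known resistances R_other = 4.557×10^-7 K/W
Total R = ΔT/Q = 48/221 = 0.2172 K/W
R_phenolic foam = R_total − R_other = 0.2172 K/W
k = L/(R·A) = 0.13/(0.2172×28.5)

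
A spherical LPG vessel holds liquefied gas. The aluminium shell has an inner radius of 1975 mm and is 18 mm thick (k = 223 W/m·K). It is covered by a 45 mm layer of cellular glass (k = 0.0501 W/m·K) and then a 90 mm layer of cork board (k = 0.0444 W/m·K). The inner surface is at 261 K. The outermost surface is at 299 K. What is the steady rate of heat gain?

Spherical conduction: R = (1/r_in − 1/r_out)/(4πk) per layer; series-sum.
R_aluminium shell = (1/1.975 − 1/1.993)/(4π×223) = 1.632×10^-6 K/W
R_cellular glass = (1/1.993 − 1/2.038)/(4π×0.0501) = 0.0176 K/W
R_cork board = (1/2.038 − 1/2.128)/(4π×0.0444) = 0.03719 K/W
R_total = 0.05479 K/W
Q = ΔT/R_total = 38/0.05479

Q ≈ 694 W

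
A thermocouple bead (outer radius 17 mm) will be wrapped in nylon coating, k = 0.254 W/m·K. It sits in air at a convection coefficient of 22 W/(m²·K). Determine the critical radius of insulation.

r_cr ≈ 23.1 mm

For a sphere r_cr = 2k/h = 2×0.254/22
r_cr = 23.1 mm; since the bare radius (17 mm) is below r_cr, adding a thin layer of insulation will *increase* heat loss.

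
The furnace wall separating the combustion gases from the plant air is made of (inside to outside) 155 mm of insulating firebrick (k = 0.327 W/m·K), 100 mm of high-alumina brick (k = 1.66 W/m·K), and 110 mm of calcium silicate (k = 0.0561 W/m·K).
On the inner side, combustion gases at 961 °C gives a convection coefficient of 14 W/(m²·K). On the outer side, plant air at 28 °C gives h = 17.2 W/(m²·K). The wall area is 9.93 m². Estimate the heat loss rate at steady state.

Q ≈ 3530 W

Series thermal resistances:
R_inner film = 1/(h_i·A) = 1/(14×9.93) = 0.007193 K/W
R_insulating firebrick = L/(kA) = 0.155/(0.327×9.93) = 0.04773 K/W
R_high-alumina brick = L/(kA) = 0.1/(1.66×9.93) = 0.006067 K/W
R_calcium silicate = L/(kA) = 0.11/(0.0561×9.93) = 0.1975 K/W
R_outer film = 1/(h_o·A) = 1/(17.2×9.93) = 0.005855 K/W
R_total = 0.2643 K/W
Q = ΔT / R_total = 933 / 0.2643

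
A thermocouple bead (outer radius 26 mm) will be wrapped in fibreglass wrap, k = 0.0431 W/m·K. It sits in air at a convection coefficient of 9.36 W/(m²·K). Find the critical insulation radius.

r_cr ≈ 9.21 mm

For a sphere r_cr = 2k/h = 2×0.0431/9.36
r_cr = 9.21 mm; since the bare radius (26 mm) is above r_cr, any added insulation will reduce heat loss.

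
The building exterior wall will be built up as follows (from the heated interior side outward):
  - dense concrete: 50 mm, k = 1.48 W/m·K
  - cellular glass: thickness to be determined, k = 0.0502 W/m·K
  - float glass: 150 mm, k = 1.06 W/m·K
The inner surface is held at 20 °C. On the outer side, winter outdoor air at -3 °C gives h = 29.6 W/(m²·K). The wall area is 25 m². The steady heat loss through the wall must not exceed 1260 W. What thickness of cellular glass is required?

L ≈ 12.4 mm

Model the wall as resistances in series:
R_dense concrete = L/(kA) = 0.05/(1.48×25) = 0.001351 K/W
R_float glass = L/(kA) = 0.15/(1.06×25) = 0.00566 K/W
R_outer film = 1/(h_o·A) = 1/(29.6×25) = 0.001351 K/W
Sum of the known resistances R_other = 0.008363 K/W
Required total resistance R_tot = ΔT/Q_allow = 23/1260 = 0.01825 K/W
R_cellular glass = R_tot − R_other = 0.009891 K/W
L = R·k·A = 0.009891×0.0502×25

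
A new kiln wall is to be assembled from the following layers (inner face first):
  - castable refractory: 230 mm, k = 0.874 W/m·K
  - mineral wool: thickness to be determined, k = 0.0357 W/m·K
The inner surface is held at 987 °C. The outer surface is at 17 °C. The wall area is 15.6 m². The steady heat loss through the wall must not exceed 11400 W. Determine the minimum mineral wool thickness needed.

Model the wall as resistances in series:
R_castable refractory = L/(kA) = 0.23/(0.874×15.6) = 0.01687 K/W
Sum of the known resistances R_other = 0.01687 K/W
Required total resistance R_tot = ΔT/Q_allow = 970/11400 = 0.08509 K/W
R_mineral wool = R_tot − R_other = 0.06822 K/W
L = R·k·A = 0.06822×0.0357×15.6

L ≈ 38 mm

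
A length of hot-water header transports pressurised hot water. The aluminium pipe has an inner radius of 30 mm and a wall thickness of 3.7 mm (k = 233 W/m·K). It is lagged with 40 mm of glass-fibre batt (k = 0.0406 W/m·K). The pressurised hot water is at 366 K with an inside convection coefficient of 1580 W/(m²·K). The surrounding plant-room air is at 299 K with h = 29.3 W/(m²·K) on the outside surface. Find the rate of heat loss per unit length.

q′ ≈ 21.3 W/m

Radial resistances (cylindrical: R_cond = ln(r_o/r_i)/(2πkL), R_conv = 1/(h·2πrL)):
R_inner film = 1/(h_i·2πr₁L) = 1/(1580×2π×0.03×1) = 0.003358 K/W
R_aluminium pipe wall = ln(33.7/30)/(2π×233×1) = 7.944×10^-5 K/W
R_glass-fibre batt = ln(73.7/33.7)/(2π×0.0406×1) = 3.067 K/W
R_outer film = 1/(h_o·2πr_oL) = 1/(29.3×2π×0.0737×1) = 0.0737 K/W
R_total = 3.145 K/W
Q = ΔT/R_total = 67/3.145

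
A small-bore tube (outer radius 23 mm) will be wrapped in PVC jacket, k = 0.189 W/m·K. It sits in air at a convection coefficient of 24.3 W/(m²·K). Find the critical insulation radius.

For a cylinder r_cr = k/h = 0.189/24.3
r_cr = 7.78 mm; since the bare radius (23 mm) is above r_cr, any added insulation will reduce heat loss.

r_cr ≈ 7.78 mm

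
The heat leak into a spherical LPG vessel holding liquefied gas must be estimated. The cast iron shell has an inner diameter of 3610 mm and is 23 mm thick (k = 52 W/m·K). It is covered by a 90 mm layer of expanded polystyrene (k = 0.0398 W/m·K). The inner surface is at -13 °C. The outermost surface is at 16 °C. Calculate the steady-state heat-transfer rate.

Each spherical layer contributes R = (1/r_i − 1/r_o)/(4πk):
R_cast iron shell = (1/1.805 − 1/1.828)/(4π×52) = 1.067×10^-5 K/W
R_expanded polystyrene = (1/1.828 − 1/1.918)/(4π×0.0398) = 0.05132 K/W
R_total = 0.05134 K/W
Q = ΔT/R_total = 29/0.05134

Q ≈ 565 W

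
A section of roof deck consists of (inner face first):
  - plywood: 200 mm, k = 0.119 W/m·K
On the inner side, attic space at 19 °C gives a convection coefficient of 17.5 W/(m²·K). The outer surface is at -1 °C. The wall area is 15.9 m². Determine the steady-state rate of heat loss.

Model the wall as resistances in series:
R_inner film = 1/(h_i·A) = 1/(17.5×15.9) = 0.003594 K/W
R_plywood = L/(kA) = 0.2/(0.119×15.9) = 0.1057 K/W
R_total = 0.1093 K/W
Q = ΔT / R_total = 20 / 0.1093

Q ≈ 183 W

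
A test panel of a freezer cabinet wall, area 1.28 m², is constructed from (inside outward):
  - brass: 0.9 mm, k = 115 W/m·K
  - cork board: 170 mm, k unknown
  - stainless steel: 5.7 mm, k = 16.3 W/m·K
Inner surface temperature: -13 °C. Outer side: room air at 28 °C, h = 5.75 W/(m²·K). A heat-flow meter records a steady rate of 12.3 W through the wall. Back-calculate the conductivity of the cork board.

k ≈ 0.0415 W/(m·K)

Using the resistance-network approach (series):
R_brass = L/(kA) = 0.0009/(115×1.28) = 6.114×10^-6 K/W
R_stainless steel = L/(kA) = 0.0057/(16.3×1.28) = 2.732×10^-4 K/W
R_outer film = 1/(h_o·A) = 1/(5.75×1.28) = 0.1359 K/W
Sum of known resistances R_other = 0.1361 K/W
Total R = ΔT/Q = 41/12.3 = 3.333 K/W
R_cork board = R_total − R_other = 3.197 K/W
k = L/(R·A) = 0.17/(3.197×1.28)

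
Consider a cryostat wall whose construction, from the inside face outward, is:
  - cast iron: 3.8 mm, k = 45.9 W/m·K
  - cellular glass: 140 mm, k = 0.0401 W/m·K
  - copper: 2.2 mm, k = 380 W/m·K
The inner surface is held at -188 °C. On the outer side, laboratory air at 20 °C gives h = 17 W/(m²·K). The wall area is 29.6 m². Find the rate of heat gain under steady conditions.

Q ≈ 1730 W

Model the wall as resistances in series:
R_cast iron = L/(kA) = 0.0038/(45.9×29.6) = 2.797×10^-6 K/W
R_cellular glass = L/(kA) = 0.14/(0.0401×29.6) = 0.1179 K/W
R_copper = L/(kA) = 0.0022/(380×29.6) = 1.956×10^-7 K/W
R_outer film = 1/(h_o·A) = 1/(17×29.6) = 0.001987 K/W
R_total = 0.1199 K/W
Q = ΔT / R_total = 208 / 0.1199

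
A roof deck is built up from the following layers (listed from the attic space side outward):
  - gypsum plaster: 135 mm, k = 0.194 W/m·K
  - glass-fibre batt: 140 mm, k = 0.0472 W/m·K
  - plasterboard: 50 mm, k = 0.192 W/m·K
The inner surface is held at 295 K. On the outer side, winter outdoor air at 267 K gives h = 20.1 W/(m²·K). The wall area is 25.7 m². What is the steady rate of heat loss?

Q ≈ 181 W

Thermal resistances in series:
R_gypsum plaster = L/(kA) = 0.135/(0.194×25.7) = 0.02708 K/W
R_glass-fibre batt = L/(kA) = 0.14/(0.0472×25.7) = 0.1154 K/W
R_plasterboard = L/(kA) = 0.05/(0.192×25.7) = 0.01013 K/W
R_outer film = 1/(h_o·A) = 1/(20.1×25.7) = 0.001936 K/W
R_total = 0.1546 K/W
Q = ΔT / R_total = 28 / 0.1546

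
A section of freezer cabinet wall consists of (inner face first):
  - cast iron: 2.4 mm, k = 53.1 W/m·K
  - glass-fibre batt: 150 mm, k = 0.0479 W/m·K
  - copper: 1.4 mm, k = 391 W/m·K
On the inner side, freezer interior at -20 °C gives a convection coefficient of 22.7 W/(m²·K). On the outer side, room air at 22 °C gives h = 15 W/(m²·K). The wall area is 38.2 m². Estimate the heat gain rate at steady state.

Using the resistance-network approach (series):
R_inner film = 1/(h_i·A) = 1/(22.7×38.2) = 0.001153 K/W
R_cast iron = L/(kA) = 0.0024/(53.1×38.2) = 1.183×10^-6 K/W
R_glass-fibre batt = L/(kA) = 0.15/(0.0479×38.2) = 0.08198 K/W
R_copper = L/(kA) = 0.0014/(391×38.2) = 9.373×10^-8 K/W
R_outer film = 1/(h_o·A) = 1/(15×38.2) = 0.001745 K/W
R_total = 0.08488 K/W
Q = ΔT / R_total = 42 / 0.08488

Q ≈ 495 W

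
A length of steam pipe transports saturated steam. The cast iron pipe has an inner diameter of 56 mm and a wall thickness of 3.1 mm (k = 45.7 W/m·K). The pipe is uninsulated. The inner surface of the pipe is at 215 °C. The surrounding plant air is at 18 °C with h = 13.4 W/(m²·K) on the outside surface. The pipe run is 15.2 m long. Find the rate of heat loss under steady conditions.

Q ≈ 7830 W

Per-layer cylindrical resistances, series-summed:
R_cast iron pipe wall = ln(31.1/28)/(2π×45.7×15.2) = 2.406×10^-5 K/W
R_outer film = 1/(h_o·2πr_oL) = 1/(13.4×2π×0.0311×15.2) = 0.02513 K/W
R_total = 0.02515 K/W
Q = ΔT/R_total = 197/0.02515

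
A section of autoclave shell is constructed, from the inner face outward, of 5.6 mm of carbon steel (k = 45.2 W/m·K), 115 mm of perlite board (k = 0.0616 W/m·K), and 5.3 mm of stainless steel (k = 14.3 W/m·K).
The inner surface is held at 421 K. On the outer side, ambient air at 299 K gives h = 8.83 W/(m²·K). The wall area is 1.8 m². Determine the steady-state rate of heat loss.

Using the resistance-network approach (series):
R_carbon steel = L/(kA) = 0.0056/(45.2×1.8) = 6.883×10^-5 K/W
R_perlite board = L/(kA) = 0.115/(0.0616×1.8) = 1.037 K/W
R_stainless steel = L/(kA) = 0.0053/(14.3×1.8) = 2.059×10^-4 K/W
R_outer film = 1/(h_o·A) = 1/(8.83×1.8) = 0.06292 K/W
R_total = 1.1 K/W
Q = ΔT / R_total = 122 / 1.1

Q ≈ 111 W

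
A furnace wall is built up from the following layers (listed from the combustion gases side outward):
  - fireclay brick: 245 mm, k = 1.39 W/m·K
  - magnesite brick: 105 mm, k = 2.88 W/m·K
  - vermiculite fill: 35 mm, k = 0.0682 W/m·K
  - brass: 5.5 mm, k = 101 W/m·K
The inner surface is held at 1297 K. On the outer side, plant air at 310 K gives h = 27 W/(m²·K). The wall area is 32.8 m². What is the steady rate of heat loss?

Q ≈ 42400 W

Model the wall as resistances in series:
R_fireclay brick = L/(kA) = 0.245/(1.39×32.8) = 0.005374 K/W
R_magnesite brick = L/(kA) = 0.105/(2.88×32.8) = 0.001112 K/W
R_vermiculite fill = L/(kA) = 0.035/(0.0682×32.8) = 0.01565 K/W
R_brass = L/(kA) = 0.0055/(101×32.8) = 1.66×10^-6 K/W
R_outer film = 1/(h_o·A) = 1/(27×32.8) = 0.001129 K/W
R_total = 0.02326 K/W
Q = ΔT / R_total = 987 / 0.02326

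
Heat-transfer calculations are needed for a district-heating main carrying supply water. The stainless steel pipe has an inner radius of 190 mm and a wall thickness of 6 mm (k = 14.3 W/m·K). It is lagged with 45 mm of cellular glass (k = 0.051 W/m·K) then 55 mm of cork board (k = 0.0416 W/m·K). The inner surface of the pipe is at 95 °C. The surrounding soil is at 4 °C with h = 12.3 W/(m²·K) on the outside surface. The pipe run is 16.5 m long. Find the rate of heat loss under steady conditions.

Radial resistances (cylindrical: R_cond = ln(r_o/r_i)/(2πkL), R_conv = 1/(h·2πrL)):
R_stainless steel pipe wall = ln(196/190)/(2π×14.3×16.5) = 2.097×10^-5 K/W
R_cellular glass = ln(241/196)/(2π×0.051×16.5) = 0.03909 K/W
R_cork board = ln(296/241)/(2π×0.0416×16.5) = 0.04766 K/W
R_outer film = 1/(h_o·2πr_oL) = 1/(12.3×2π×0.296×16.5) = 0.002649 K/W
R_total = 0.08942 K/W
Q = ΔT/R_total = 91/0.08942

Q ≈ 1020 W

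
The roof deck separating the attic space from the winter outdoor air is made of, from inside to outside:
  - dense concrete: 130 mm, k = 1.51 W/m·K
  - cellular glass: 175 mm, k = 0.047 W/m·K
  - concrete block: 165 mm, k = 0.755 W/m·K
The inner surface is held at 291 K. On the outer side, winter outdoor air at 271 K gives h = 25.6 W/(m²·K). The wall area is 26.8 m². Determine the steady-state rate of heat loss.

Treating each layer as a thermal resistance in series:
R_dense concrete = L/(kA) = 0.13/(1.51×26.8) = 0.003212 K/W
R_cellular glass = L/(kA) = 0.175/(0.047×26.8) = 0.1389 K/W
R_concrete block = L/(kA) = 0.165/(0.755×26.8) = 0.008155 K/W
R_outer film = 1/(h_o·A) = 1/(25.6×26.8) = 0.001458 K/W
R_total = 0.1518 K/W
Q = ΔT / R_total = 20 / 0.1518

Q ≈ 132 W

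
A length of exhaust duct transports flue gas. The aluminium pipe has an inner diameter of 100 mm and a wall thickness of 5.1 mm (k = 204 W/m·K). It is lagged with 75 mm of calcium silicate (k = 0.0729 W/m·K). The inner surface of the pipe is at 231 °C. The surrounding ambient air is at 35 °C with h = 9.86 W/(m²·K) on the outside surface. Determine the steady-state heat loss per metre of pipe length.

q′ ≈ 98 W/m

Radial resistances (cylindrical: R_cond = ln(r_o/r_i)/(2πkL), R_conv = 1/(h·2πrL)):
R_aluminium pipe wall = ln(55.1/50)/(2π×204×1) = 7.578×10^-5 K/W
R_calcium silicate = ln(130.1/55.1)/(2π×0.0729×1) = 1.876 K/W
R_outer film = 1/(h_o·2πr_oL) = 1/(9.86×2π×0.1301×1) = 0.1241 K/W
R_total = 2 K/W
Q = ΔT/R_total = 196/2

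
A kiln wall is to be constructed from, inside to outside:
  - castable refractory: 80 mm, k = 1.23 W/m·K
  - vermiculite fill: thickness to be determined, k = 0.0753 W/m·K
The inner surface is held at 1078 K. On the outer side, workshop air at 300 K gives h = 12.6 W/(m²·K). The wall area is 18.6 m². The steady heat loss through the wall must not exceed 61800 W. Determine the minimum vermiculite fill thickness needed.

L ≈ 6.76 mm

Series thermal resistances:
R_castable refractory = L/(kA) = 0.08/(1.23×18.6) = 0.003497 K/W
R_outer film = 1/(h_o·A) = 1/(12.6×18.6) = 0.004267 K/W
Sum of the known resistances R_other = 0.007764 K/W
Required total resistance R_tot = ΔT/Q_allow = 778/61800 = 0.01259 K/W
R_vermiculite fill = R_tot − R_other = 0.004825 K/W
L = R·k·A = 0.004825×0.0753×18.6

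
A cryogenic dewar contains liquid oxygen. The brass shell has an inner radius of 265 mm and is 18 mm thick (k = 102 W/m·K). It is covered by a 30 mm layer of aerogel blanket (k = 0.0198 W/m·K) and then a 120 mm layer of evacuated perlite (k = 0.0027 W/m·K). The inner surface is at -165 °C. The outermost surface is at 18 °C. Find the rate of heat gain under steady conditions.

Spherical conduction: R = (1/r_in − 1/r_out)/(4πk) per layer; series-sum.
R_brass shell = (1/0.265 − 1/0.283)/(4π×102) = 1.873×10^-4 K/W
R_aerogel blanket = (1/0.283 − 1/0.313)/(4π×0.0198) = 1.361 K/W
R_evacuated perlite = (1/0.313 − 1/0.433)/(4π×0.0027) = 26.1 K/W
R_total = 27.46 K/W
Q = ΔT/R_total = 183/27.46

Q ≈ 6.66 W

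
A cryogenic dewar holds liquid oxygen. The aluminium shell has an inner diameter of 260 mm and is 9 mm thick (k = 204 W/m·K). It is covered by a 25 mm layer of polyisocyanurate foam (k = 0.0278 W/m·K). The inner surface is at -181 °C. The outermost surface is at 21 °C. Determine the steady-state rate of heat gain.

Q ≈ 64.3 W

Each spherical layer contributes R = (1/r_i − 1/r_o)/(4πk):
R_aluminium shell = (1/0.13 − 1/0.139)/(4π×204) = 1.943×10^-4 K/W
R_polyisocyanurate foam = (1/0.139 − 1/0.164)/(4π×0.0278) = 3.139 K/W
R_total = 3.139 K/W
Q = ΔT/R_total = 202/3.139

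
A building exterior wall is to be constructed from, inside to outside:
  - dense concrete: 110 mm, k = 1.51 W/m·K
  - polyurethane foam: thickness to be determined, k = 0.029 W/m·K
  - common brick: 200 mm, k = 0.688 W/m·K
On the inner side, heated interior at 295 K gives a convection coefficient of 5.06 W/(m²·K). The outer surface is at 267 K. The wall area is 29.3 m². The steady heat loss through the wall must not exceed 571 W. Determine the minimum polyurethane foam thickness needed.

L ≈ 25.4 mm

Treating each layer as a thermal resistance in series:
R_inner film = 1/(h_i·A) = 1/(5.06×29.3) = 0.006745 K/W
R_dense concrete = L/(kA) = 0.11/(1.51×29.3) = 0.002486 K/W
R_common brick = L/(kA) = 0.2/(0.688×29.3) = 0.009921 K/W
Sum of the known resistances R_other = 0.01915 K/W
Required total resistance R_tot = ΔT/Q_allow = 28/571 = 0.04904 K/W
R_polyurethane foam = R_tot − R_other = 0.02988 K/W
L = R·k·A = 0.02988×0.029×29.3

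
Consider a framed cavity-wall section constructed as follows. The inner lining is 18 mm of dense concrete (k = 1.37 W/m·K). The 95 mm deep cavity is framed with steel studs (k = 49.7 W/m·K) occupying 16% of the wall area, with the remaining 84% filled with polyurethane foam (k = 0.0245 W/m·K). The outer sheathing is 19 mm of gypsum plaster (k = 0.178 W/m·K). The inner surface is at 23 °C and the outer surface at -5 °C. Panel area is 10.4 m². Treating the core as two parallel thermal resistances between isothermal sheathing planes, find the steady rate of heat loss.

Sheathing layers in series; stud and cavity paths in parallel between them.
R_inner = 0.018/(1.37×10.4) = 0.001263 K/W
R_stud  = 0.095/(49.7×0.16×10.4) = 0.001149 K/W
R_cav   = 0.095/(0.0245×0.84×10.4) = 0.4439 K/W
1/R_core = 1/R_stud + 1/R_cav → R_core = 0.001146 K/W
R_outer = 0.019/(0.178×10.4) = 0.01026 K/W
R_total = 0.01267 K/W
Q = ΔT/R_total = 28/0.01267

Q ≈ 2210 W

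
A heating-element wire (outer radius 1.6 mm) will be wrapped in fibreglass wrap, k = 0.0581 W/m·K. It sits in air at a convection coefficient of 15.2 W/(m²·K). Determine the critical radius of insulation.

r_cr ≈ 3.82 mm

For a cylinder r_cr = k/h = 0.0581/15.2
r_cr = 3.82 mm; since the bare radius (1.6 mm) is below r_cr, adding a thin layer of insulation will *increase* heat loss.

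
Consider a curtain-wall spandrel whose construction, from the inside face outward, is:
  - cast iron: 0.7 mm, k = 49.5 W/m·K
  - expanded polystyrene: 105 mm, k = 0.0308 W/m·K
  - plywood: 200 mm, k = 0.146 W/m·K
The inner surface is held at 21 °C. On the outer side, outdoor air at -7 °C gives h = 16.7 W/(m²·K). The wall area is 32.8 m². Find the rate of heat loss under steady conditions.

Treating each layer as a thermal resistance in series:
R_cast iron = L/(kA) = 0.0007/(49.5×32.8) = 4.311×10^-7 K/W
R_expanded polystyrene = L/(kA) = 0.105/(0.0308×32.8) = 0.1039 K/W
R_plywood = L/(kA) = 0.2/(0.146×32.8) = 0.04176 K/W
R_outer film = 1/(h_o·A) = 1/(16.7×32.8) = 0.001826 K/W
R_total = 0.1475 K/W
Q = ΔT / R_total = 28 / 0.1475

Q ≈ 190 W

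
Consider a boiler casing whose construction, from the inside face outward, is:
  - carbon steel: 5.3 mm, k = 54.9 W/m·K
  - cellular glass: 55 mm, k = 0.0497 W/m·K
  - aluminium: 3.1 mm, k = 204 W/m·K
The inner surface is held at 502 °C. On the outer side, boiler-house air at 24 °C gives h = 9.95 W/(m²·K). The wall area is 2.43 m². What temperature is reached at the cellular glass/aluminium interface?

T ≈ 63.8 °C

Thermal resistances in series:
R_carbon steel = L/(kA) = 0.0053/(54.9×2.43) = 3.973×10^-5 K/W
R_cellular glass = L/(kA) = 0.055/(0.0497×2.43) = 0.4554 K/W
R_aluminium = L/(kA) = 0.0031/(204×2.43) = 6.254×10^-6 K/W
R_outer film = 1/(h_o·A) = 1/(9.95×2.43) = 0.04136 K/W
R_total = 0.4968 K/W;  Q = ΔT/R_total = 478/0.4968 = 962.1 W
T_interface = T_inner − Q·ΣR(inner→interface) = 502 − 962×0.4554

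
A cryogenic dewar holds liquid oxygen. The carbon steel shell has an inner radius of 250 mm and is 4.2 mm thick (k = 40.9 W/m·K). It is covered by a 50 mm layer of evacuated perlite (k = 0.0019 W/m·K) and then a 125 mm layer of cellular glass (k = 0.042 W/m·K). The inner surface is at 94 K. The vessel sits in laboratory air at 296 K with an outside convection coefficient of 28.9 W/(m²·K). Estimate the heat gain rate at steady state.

Spherical conduction: R = (1/r_in − 1/r_out)/(4πk) per layer; series-sum.
R_carbon steel shell = (1/0.25 − 1/0.2542)/(4π×40.9) = 1.286×10^-4 K/W
R_evacuated perlite = (1/0.2542 − 1/0.3042)/(4π×0.0019) = 27.08 K/W
R_cellular glass = (1/0.3042 − 1/0.4292)/(4π×0.042) = 1.814 K/W
R_outer film = 1/(h·4πr_o²) = 1/(28.9×4π×0.4292²) = 0.01495 K/W
R_total = 28.91 K/W
Q = ΔT/R_total = 202/28.91

Q ≈ 6.99 W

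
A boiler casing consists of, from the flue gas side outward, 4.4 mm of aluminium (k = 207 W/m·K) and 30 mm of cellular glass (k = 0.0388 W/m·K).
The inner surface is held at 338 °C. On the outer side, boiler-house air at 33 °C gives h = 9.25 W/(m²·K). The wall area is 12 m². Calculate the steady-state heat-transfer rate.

Q ≈ 4150 W

Model the wall as resistances in series:
R_aluminium = L/(kA) = 0.0044/(207×12) = 1.771×10^-6 K/W
R_cellular glass = L/(kA) = 0.03/(0.0388×12) = 0.06443 K/W
R_outer film = 1/(h_o·A) = 1/(9.25×12) = 0.009009 K/W
R_total = 0.07344 K/W
Q = ΔT / R_total = 305 / 0.07344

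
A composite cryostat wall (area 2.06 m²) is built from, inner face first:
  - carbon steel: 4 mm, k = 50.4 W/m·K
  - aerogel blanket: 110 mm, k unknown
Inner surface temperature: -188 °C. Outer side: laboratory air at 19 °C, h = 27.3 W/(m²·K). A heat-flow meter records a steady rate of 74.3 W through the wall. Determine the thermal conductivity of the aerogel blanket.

Model the wall as resistances in series:
R_carbon steel = L/(kA) = 0.004/(50.4×2.06) = 3.853×10^-5 K/W
R_outer film = 1/(h_o·A) = 1/(27.3×2.06) = 0.01778 K/W
Sum of known resistances R_other = 0.01782 K/W
Total R = ΔT/Q = 207/74.3 = 2.786 K/W
R_aerogel blanket = R_total − R_other = 2.768 K/W
k = L/(R·A) = 0.11/(2.768×2.06)

k ≈ 0.0193 W/(m·K)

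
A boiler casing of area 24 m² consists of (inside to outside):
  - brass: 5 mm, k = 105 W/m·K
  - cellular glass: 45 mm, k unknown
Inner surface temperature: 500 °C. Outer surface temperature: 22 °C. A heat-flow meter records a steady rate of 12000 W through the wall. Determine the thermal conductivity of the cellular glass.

k ≈ 0.0471 W/(m·K)

Series thermal resistances:
R_brass = L/(kA) = 0.005/(105×24) = 1.984×10^-6 K/W
Sum of known resistances R_other = 1.984×10^-6 K/W
Total R = ΔT/Q = 478/12000 = 0.03983 K/W
R_cellular glass = R_total − R_other = 0.03983 K/W
k = L/(R·A) = 0.045/(0.03983×24)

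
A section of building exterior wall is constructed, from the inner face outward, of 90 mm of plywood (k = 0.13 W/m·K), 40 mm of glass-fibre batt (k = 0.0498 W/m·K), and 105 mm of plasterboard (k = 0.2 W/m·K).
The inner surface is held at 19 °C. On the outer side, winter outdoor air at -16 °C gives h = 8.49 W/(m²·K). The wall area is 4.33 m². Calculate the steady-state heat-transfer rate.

Thermal resistances in series:
R_plywood = L/(kA) = 0.09/(0.13×4.33) = 0.1599 K/W
R_glass-fibre batt = L/(kA) = 0.04/(0.0498×4.33) = 0.1855 K/W
R_plasterboard = L/(kA) = 0.105/(0.2×4.33) = 0.1212 K/W
R_outer film = 1/(h_o·A) = 1/(8.49×4.33) = 0.0272 K/W
R_total = 0.4938 K/W
Q = ΔT / R_total = 35 / 0.4938

Q ≈ 70.9 W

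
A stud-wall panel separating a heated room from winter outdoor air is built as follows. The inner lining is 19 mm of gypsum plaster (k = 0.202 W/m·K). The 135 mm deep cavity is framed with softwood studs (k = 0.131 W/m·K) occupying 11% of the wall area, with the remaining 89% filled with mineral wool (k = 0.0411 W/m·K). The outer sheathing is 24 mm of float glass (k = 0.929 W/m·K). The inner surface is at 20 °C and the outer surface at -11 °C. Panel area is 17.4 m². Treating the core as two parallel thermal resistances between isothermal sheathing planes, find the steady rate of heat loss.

Q ≈ 195 W

Sheathing layers in series; stud and cavity paths in parallel between them.
R_inner = 0.019/(0.202×17.4) = 0.005406 K/W
R_stud  = 0.135/(0.131×0.11×17.4) = 0.5384 K/W
R_cav   = 0.135/(0.0411×0.89×17.4) = 0.2121 K/W
1/R_core = 1/R_stud + 1/R_cav → R_core = 0.1522 K/W
R_outer = 0.024/(0.929×17.4) = 0.001485 K/W
R_total = 0.1591 K/W
Q = ΔT/R_total = 31/0.1591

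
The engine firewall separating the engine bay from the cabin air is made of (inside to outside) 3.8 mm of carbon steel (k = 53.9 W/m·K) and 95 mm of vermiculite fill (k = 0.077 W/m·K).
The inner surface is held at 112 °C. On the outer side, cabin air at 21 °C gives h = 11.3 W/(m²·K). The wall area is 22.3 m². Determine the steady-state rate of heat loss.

Q ≈ 1530 W

Using the resistance-network approach (series):
R_carbon steel = L/(kA) = 0.0038/(53.9×22.3) = 3.161×10^-6 K/W
R_vermiculite fill = L/(kA) = 0.095/(0.077×22.3) = 0.05533 K/W
R_outer film = 1/(h_o·A) = 1/(11.3×22.3) = 0.003968 K/W
R_total = 0.0593 K/W
Q = ΔT / R_total = 91 / 0.0593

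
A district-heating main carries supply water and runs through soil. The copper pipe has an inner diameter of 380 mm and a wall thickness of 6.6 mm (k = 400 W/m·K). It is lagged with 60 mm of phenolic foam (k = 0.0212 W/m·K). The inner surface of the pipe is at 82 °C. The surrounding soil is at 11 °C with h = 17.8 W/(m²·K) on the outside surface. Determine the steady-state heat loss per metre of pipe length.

q′ ≈ 34.9 W/m

Per-layer cylindrical resistances, series-summed:
R_copper pipe wall = ln(196.6/190)/(2π×400×1) = 1.359×10^-5 K/W
R_phenolic foam = ln(256.6/196.6)/(2π×0.0212×1) = 2 K/W
R_outer film = 1/(h_o·2πr_oL) = 1/(17.8×2π×0.2566×1) = 0.03485 K/W
R_total = 2.034 K/W
Q = ΔT/R_total = 71/2.034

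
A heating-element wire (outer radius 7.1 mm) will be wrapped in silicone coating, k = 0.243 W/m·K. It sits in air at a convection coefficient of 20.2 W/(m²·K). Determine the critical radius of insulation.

For a cylinder r_cr = k/h = 0.243/20.2
r_cr = 12 mm; since the bare radius (7.1 mm) is below r_cr, adding a thin layer of insulation will *increase* heat loss.

r_cr ≈ 12 mm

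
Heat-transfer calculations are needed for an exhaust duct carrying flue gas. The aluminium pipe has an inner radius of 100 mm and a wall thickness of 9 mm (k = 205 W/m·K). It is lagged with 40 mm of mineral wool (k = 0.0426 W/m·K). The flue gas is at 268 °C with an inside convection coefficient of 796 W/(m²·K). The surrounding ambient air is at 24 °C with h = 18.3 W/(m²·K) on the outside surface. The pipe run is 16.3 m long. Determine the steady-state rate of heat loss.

Q ≈ 3240 W

Treating each annulus and film as a series resistance:
R_inner film = 1/(h_i·2πr₁L) = 1/(796×2π×0.1×16.3) = 1.227×10^-4 K/W
R_aluminium pipe wall = ln(109/100)/(2π×205×16.3) = 4.105×10^-6 K/W
R_mineral wool = ln(149/109)/(2π×0.0426×16.3) = 0.07165 K/W
R_outer film = 1/(h_o·2πr_oL) = 1/(18.3×2π×0.149×16.3) = 0.003581 K/W
R_total = 0.07536 K/W
Q = ΔT/R_total = 244/0.07536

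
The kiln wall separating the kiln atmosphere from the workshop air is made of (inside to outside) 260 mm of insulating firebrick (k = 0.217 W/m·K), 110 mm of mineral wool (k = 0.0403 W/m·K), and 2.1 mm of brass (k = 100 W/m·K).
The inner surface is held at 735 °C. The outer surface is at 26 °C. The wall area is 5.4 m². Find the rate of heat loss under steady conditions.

Using the resistance-network approach (series):
R_insulating firebrick = L/(kA) = 0.26/(0.217×5.4) = 0.2219 K/W
R_mineral wool = L/(kA) = 0.11/(0.0403×5.4) = 0.5055 K/W
R_brass = L/(kA) = 0.0021/(100×5.4) = 3.889×10^-6 K/W
R_total = 0.7274 K/W
Q = ΔT / R_total = 709 / 0.7274

Q ≈ 975 W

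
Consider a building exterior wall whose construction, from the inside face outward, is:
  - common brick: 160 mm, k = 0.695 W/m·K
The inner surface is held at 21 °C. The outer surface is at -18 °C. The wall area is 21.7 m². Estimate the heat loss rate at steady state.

Q ≈ 3680 W

Treating each layer as a thermal resistance in series:
R_common brick = L/(kA) = 0.16/(0.695×21.7) = 0.01061 K/W
R_total = 0.01061 K/W
Q = ΔT / R_total = 39 / 0.01061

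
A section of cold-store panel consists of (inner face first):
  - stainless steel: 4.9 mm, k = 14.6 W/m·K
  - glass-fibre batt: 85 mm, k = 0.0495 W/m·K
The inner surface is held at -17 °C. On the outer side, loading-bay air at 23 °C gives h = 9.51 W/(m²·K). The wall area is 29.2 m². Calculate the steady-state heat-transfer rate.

Treating each layer as a thermal resistance in series:
R_stainless steel = L/(kA) = 0.0049/(14.6×29.2) = 1.149×10^-5 K/W
R_glass-fibre batt = L/(kA) = 0.085/(0.0495×29.2) = 0.05881 K/W
R_outer film = 1/(h_o·A) = 1/(9.51×29.2) = 0.003601 K/W
R_total = 0.06242 K/W
Q = ΔT / R_total = 40 / 0.06242

Q ≈ 641 W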